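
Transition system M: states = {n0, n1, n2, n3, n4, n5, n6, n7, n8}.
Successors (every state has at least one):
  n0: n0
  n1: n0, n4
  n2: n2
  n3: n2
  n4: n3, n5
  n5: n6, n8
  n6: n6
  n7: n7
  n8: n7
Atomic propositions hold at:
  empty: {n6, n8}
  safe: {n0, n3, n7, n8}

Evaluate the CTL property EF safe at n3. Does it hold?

Yes

EF safe: least fixpoint, start Z0 = {n0, n3, n7, n8}, add states with some successor in Z. Z1 = {n0, n1, n3, n4, n5, n7, n8}; fixed.
Sat(EF safe) = {n0, n1, n3, n4, n5, n7, n8}
n3 ∈ Sat(EF safe) = {n0, n1, n3, n4, n5, n7, n8}, so the formula holds at n3.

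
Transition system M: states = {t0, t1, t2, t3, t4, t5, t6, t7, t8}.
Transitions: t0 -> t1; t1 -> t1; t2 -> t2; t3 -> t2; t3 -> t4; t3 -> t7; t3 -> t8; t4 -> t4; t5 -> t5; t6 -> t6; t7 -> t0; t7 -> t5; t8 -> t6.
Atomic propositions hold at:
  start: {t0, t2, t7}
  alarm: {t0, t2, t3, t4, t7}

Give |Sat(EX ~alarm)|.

Sat(~alarm) = {t1, t5, t6, t8}
Sat(EX ~alarm) = {s : some successor in {t1, t5, t6, t8}} = {t0, t1, t3, t5, t6, t7, t8}
|Sat(EX ~alarm)| = |{t0, t1, t3, t5, t6, t7, t8}| = 7.

7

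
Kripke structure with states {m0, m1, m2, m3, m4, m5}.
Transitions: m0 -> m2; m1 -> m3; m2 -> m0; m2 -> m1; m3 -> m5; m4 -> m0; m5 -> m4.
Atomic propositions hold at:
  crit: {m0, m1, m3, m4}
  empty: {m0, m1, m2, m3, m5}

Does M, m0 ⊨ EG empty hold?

Yes

EG empty: greatest fixpoint, start Z0 = {m0, m1, m2, m3, m5}, keep only states in Sat with some successor in Z. Z1 = {m0, m1, m2, m3}; Z2 = {m0, m1, m2}; Z3 = {m0, m2}; fixed.
Sat(EG empty) = {m0, m2}
m0 ∈ Sat(EG empty) = {m0, m2}, so the formula holds at m0.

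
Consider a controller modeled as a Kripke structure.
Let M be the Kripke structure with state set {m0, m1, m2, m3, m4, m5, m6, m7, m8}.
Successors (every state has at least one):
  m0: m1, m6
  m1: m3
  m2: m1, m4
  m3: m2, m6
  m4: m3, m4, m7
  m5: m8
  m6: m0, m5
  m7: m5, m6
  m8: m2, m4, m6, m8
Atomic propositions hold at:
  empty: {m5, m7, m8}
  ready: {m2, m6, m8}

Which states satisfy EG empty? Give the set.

{m5, m7, m8}

EG empty: greatest fixpoint, start Z0 = {m5, m7, m8}, keep only states in Sat with some successor in Z. Already a fixed point.
Sat(EG empty) = {m5, m7, m8}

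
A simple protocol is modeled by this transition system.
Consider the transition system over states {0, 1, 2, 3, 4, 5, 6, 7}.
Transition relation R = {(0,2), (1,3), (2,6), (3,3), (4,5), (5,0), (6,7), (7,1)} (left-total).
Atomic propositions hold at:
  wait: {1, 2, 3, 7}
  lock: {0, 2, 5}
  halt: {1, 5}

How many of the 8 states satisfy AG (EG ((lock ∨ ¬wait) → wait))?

3

Sat(¬wait) = {0, 4, 5, 6}
Sat(lock ∨ ¬wait) = {0, 2, 4, 5, 6}
Sat((lock ∨ ¬wait) → wait) = {1, 2, 3, 7}
EG ((lock ∨ ¬wait) → wait): greatest fixpoint, start Z0 = {1, 2, 3, 7}, keep only states in Sat with some successor in Z. Z1 = {1, 3, 7}; fixed.
Sat(EG ((lock ∨ ¬wait) → wait)) = {1, 3, 7}
AG (EG ((lock ∨ ¬wait) → wait)): greatest fixpoint, start Z0 = {1, 3, 7}, keep only states in Sat with every successor in Z. Already a fixed point.
Sat(AG (EG ((lock ∨ ¬wait) → wait))) = {1, 3, 7}
|Sat(AG (EG ((lock ∨ ¬wait) → wait)))| = |{1, 3, 7}| = 3.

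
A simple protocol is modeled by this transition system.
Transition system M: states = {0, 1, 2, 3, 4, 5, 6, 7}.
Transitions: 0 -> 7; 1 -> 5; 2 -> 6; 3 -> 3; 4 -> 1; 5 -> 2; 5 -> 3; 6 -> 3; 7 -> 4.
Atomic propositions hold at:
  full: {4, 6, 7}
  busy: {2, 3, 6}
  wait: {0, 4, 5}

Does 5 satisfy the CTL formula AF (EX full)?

Sat(EX full) = {s : some successor in {4, 6, 7}} = {0, 2, 7}
AF (EX full): least fixpoint, start Z0 = {0, 2, 7}, add states with every successor in Z. Already a fixed point.
Sat(AF (EX full)) = {0, 2, 7}
5 ∉ Sat(AF (EX full)) = {0, 2, 7}, so the formula does not hold at 5.

No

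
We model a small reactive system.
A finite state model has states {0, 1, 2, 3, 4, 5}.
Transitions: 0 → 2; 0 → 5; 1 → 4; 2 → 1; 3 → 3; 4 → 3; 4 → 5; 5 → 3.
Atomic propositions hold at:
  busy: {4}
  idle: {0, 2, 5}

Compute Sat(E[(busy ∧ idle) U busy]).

Sat(busy ∧ idle) = ∅
E[(busy ∧ idle) U busy]: least fixpoint, start Z0 = Sat(busy) = {4}, add states in Sat(busy ∧ idle) with some successor in Z. Already a fixed point.
Sat(E[(busy ∧ idle) U busy]) = {4}

{4}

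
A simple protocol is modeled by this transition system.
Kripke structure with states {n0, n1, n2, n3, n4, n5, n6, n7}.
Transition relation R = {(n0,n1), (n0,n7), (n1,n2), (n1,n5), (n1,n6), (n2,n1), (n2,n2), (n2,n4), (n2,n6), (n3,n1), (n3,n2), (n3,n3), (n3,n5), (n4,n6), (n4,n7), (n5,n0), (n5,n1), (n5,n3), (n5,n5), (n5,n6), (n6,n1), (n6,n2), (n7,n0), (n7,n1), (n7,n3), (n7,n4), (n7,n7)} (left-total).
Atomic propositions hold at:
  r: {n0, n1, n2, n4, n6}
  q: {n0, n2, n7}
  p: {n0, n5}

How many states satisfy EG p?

1

EG p: greatest fixpoint, start Z0 = {n0, n5}, keep only states in Sat with some successor in Z. Z1 = {n5}; fixed.
Sat(EG p) = {n5}
|Sat(EG p)| = |{n5}| = 1.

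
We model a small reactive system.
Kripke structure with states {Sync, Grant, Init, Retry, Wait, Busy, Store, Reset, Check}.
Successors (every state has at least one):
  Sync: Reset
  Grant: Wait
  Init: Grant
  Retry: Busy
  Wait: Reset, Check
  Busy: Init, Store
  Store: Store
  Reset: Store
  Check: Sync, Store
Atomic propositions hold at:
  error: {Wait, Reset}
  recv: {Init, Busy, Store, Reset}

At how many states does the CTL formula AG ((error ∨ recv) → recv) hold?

4

Sat(error ∨ recv) = {Init, Wait, Busy, Store, Reset}
Sat((error ∨ recv) → recv) = {Sync, Grant, Init, Retry, Busy, Store, Reset, Check}
AG ((error ∨ recv) → recv): greatest fixpoint, start Z0 = {Sync, Grant, Init, Retry, Busy, Store, Reset, Check}, keep only states in Sat with every successor in Z. Z1 = {Sync, Init, Retry, Busy, Store, Reset, Check}; Z2 = {Sync, Retry, Busy, Store, Reset, Check}; Z3 = {Sync, Retry, Store, Reset, Check}; Z4 = {Sync, Store, Reset, Check}; fixed.
Sat(AG ((error ∨ recv) → recv)) = {Sync, Store, Reset, Check}
|Sat(AG ((error ∨ recv) → recv))| = |{Sync, Store, Reset, Check}| = 4.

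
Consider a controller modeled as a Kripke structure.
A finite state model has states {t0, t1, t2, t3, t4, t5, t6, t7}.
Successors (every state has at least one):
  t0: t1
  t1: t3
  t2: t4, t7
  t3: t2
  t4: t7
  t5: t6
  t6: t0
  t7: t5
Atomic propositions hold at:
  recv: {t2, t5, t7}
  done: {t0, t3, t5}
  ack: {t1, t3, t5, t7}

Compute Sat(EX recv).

Sat(EX recv) = {s : some successor in {t2, t5, t7}} = {t2, t3, t4, t7}

{t2, t3, t4, t7}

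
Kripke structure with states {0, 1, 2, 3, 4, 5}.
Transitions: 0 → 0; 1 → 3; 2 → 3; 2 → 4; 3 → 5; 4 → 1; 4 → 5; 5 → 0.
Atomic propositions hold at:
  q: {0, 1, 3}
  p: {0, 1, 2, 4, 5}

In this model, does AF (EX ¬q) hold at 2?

Yes

Sat(¬q) = {2, 4, 5}
Sat(EX ¬q) = {s : some successor in {2, 4, 5}} = {2, 3, 4}
AF (EX ¬q): least fixpoint, start Z0 = {2, 3, 4}, add states with every successor in Z. Z1 = {1, 2, 3, 4}; fixed.
Sat(AF (EX ¬q)) = {1, 2, 3, 4}
2 ∈ Sat(AF (EX ¬q)) = {1, 2, 3, 4}, so the formula holds at 2.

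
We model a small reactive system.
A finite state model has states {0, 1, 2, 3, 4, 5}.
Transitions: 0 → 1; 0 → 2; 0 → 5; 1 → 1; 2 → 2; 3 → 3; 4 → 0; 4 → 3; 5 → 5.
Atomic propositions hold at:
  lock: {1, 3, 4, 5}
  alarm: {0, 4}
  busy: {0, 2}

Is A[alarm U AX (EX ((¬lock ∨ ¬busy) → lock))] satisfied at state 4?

Sat(¬lock) = {0, 2}
Sat(¬busy) = {1, 3, 4, 5}
Sat(¬lock ∨ ¬busy) = {0, 1, 2, 3, 4, 5}
Sat((¬lock ∨ ¬busy) → lock) = {1, 3, 4, 5}
Sat(EX ((¬lock ∨ ¬busy) → lock)) = {s : some successor in {1, 3, 4, 5}} = {0, 1, 3, 4, 5}
Sat(AX (EX ((¬lock ∨ ¬busy) → lock))) = {s : every successor in {0, 1, 3, 4, 5}} = {1, 3, 4, 5}
A[alarm U AX (EX ((¬lock ∨ ¬busy) → lock))]: least fixpoint, start Z0 = Sat(AX (EX ((¬lock ∨ ¬busy) → lock))) = {1, 3, 4, 5}, add states in Sat(alarm) with every successor in Z. Already a fixed point.
Sat(A[alarm U AX (EX ((¬lock ∨ ¬busy) → lock))]) = {1, 3, 4, 5}
4 ∈ Sat(A[alarm U AX (EX ((¬lock ∨ ¬busy) → lock))]) = {1, 3, 4, 5}, so the formula holds at 4.

Yes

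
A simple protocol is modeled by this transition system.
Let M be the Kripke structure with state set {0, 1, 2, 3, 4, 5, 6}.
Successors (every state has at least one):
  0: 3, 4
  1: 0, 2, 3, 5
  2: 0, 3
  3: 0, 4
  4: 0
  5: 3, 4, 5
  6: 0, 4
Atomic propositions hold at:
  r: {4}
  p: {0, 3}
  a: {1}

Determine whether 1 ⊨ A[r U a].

A[r U a]: least fixpoint, start Z0 = Sat(a) = {1}, add states in Sat(r) with every successor in Z. Already a fixed point.
Sat(A[r U a]) = {1}
1 ∈ Sat(A[r U a]) = {1}, so the formula holds at 1.

Yes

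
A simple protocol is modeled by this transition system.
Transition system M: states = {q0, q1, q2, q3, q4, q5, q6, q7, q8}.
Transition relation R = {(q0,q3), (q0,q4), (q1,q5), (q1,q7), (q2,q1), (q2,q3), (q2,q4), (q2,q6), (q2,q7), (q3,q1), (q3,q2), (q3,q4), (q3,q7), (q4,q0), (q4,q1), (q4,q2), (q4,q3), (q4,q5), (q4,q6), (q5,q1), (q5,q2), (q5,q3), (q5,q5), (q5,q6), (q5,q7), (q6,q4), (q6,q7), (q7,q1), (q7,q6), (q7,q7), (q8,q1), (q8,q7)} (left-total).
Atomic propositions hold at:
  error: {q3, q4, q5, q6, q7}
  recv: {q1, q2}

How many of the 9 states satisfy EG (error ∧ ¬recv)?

5

Sat(¬recv) = {q0, q3, q4, q5, q6, q7, q8}
Sat(error ∧ ¬recv) = {q3, q4, q5, q6, q7}
EG (error ∧ ¬recv): greatest fixpoint, start Z0 = {q3, q4, q5, q6, q7}, keep only states in Sat with some successor in Z. Already a fixed point.
Sat(EG (error ∧ ¬recv)) = {q3, q4, q5, q6, q7}
|Sat(EG (error ∧ ¬recv))| = |{q3, q4, q5, q6, q7}| = 5.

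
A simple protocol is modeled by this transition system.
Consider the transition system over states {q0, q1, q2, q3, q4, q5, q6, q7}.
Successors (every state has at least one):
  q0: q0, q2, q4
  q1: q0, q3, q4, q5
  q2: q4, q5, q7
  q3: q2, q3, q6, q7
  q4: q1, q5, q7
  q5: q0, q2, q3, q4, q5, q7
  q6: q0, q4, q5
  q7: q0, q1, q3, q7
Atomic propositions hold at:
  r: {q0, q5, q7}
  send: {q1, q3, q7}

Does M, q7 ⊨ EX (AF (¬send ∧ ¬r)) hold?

No

Sat(¬send) = {q0, q2, q4, q5, q6}
Sat(¬r) = {q1, q2, q3, q4, q6}
Sat(¬send ∧ ¬r) = {q2, q4, q6}
AF (¬send ∧ ¬r): least fixpoint, start Z0 = {q2, q4, q6}, add states with every successor in Z. Already a fixed point.
Sat(AF (¬send ∧ ¬r)) = {q2, q4, q6}
Sat(EX (AF (¬send ∧ ¬r))) = {s : some successor in {q2, q4, q6}} = {q0, q1, q2, q3, q5, q6}
q7 ∉ Sat(EX (AF (¬send ∧ ¬r))) = {q0, q1, q2, q3, q5, q6}, so the formula does not hold at q7.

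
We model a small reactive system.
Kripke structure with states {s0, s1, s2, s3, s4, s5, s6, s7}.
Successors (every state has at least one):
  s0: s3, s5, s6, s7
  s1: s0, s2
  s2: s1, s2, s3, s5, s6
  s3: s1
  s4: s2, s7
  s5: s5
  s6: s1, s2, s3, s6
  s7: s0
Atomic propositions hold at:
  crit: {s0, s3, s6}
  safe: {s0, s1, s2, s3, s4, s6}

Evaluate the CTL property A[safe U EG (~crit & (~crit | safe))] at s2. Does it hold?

Yes

Sat(~crit) = {s1, s2, s4, s5, s7}
Sat(~crit | safe) = {s0, s1, s2, s3, s4, s5, s6, s7}
Sat(~crit & (~crit | safe)) = {s1, s2, s4, s5, s7}
EG (~crit & (~crit | safe)): greatest fixpoint, start Z0 = {s1, s2, s4, s5, s7}, keep only states in Sat with some successor in Z. Z1 = {s1, s2, s4, s5}; fixed.
Sat(EG (~crit & (~crit | safe))) = {s1, s2, s4, s5}
A[safe U EG (~crit & (~crit | safe))]: least fixpoint, start Z0 = Sat(EG (~crit & (~crit | safe))) = {s1, s2, s4, s5}, add states in Sat(safe) with every successor in Z. Z1 = {s1, s2, s3, s4, s5}; fixed.
Sat(A[safe U EG (~crit & (~crit | safe))]) = {s1, s2, s3, s4, s5}
s2 ∈ Sat(A[safe U EG (~crit & (~crit | safe))]) = {s1, s2, s3, s4, s5}, so the formula holds at s2.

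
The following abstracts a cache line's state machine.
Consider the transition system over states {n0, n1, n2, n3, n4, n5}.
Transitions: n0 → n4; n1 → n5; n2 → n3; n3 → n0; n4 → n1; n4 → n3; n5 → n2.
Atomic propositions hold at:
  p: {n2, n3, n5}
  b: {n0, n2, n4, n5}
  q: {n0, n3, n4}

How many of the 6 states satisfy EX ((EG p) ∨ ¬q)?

EG p: greatest fixpoint, start Z0 = {n2, n3, n5}, keep only states in Sat with some successor in Z. Z1 = {n2, n5}; Z2 = {n5}; Z3 = ∅; fixed.
Sat(EG p) = ∅
Sat(¬q) = {n1, n2, n5}
Sat((EG p) ∨ ¬q) = {n1, n2, n5}
Sat(EX ((EG p) ∨ ¬q)) = {s : some successor in {n1, n2, n5}} = {n1, n4, n5}
|Sat(EX ((EG p) ∨ ¬q))| = |{n1, n4, n5}| = 3.

3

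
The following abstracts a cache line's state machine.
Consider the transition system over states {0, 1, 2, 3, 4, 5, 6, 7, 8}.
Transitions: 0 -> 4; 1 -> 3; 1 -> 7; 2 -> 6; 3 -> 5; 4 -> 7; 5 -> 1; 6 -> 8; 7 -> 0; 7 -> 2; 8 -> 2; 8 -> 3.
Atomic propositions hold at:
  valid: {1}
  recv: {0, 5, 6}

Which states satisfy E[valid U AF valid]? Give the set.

{1, 3, 5}

AF valid: least fixpoint, start Z0 = {1}, add states with every successor in Z. Z1 = {1, 5}; Z2 = {1, 3, 5}; fixed.
Sat(AF valid) = {1, 3, 5}
E[valid U AF valid]: least fixpoint, start Z0 = Sat(AF valid) = {1, 3, 5}, add states in Sat(valid) with some successor in Z. Already a fixed point.
Sat(E[valid U AF valid]) = {1, 3, 5}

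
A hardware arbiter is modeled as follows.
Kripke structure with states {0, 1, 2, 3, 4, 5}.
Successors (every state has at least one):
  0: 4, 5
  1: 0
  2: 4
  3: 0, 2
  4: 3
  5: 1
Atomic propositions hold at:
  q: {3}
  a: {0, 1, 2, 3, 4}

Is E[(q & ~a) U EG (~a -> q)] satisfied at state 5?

No

Sat(~a) = {5}
Sat(q & ~a) = ∅
Sat(~a -> q) = {0, 1, 2, 3, 4}
EG (~a -> q): greatest fixpoint, start Z0 = {0, 1, 2, 3, 4}, keep only states in Sat with some successor in Z. Already a fixed point.
Sat(EG (~a -> q)) = {0, 1, 2, 3, 4}
E[(q & ~a) U EG (~a -> q)]: least fixpoint, start Z0 = Sat(EG (~a -> q)) = {0, 1, 2, 3, 4}, add states in Sat(q & ~a) with some successor in Z. Already a fixed point.
Sat(E[(q & ~a) U EG (~a -> q)]) = {0, 1, 2, 3, 4}
5 ∉ Sat(E[(q & ~a) U EG (~a -> q)]) = {0, 1, 2, 3, 4}, so the formula does not hold at 5.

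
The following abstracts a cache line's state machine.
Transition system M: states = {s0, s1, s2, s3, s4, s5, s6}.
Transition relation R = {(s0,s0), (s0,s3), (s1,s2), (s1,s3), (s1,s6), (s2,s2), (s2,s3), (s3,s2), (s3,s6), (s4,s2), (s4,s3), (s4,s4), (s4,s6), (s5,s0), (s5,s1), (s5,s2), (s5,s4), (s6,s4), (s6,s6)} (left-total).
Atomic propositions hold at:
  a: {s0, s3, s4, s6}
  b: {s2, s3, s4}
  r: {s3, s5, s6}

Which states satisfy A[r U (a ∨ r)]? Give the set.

Sat(a ∨ r) = {s0, s3, s4, s5, s6}
A[r U (a ∨ r)]: least fixpoint, start Z0 = Sat((a ∨ r)) = {s0, s3, s4, s5, s6}, add states in Sat(r) with every successor in Z. Already a fixed point.
Sat(A[r U (a ∨ r)]) = {s0, s3, s4, s5, s6}

{s0, s3, s4, s5, s6}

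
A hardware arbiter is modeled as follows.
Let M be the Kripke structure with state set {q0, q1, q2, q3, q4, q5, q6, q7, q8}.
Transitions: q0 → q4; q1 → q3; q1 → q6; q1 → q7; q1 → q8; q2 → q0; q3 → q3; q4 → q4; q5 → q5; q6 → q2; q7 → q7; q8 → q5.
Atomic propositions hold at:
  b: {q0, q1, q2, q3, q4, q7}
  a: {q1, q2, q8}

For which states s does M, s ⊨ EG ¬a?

Sat(¬a) = {q0, q3, q4, q5, q6, q7}
EG ¬a: greatest fixpoint, start Z0 = {q0, q3, q4, q5, q6, q7}, keep only states in Sat with some successor in Z. Z1 = {q0, q3, q4, q5, q7}; fixed.
Sat(EG ¬a) = {q0, q3, q4, q5, q7}

{q0, q3, q4, q5, q7}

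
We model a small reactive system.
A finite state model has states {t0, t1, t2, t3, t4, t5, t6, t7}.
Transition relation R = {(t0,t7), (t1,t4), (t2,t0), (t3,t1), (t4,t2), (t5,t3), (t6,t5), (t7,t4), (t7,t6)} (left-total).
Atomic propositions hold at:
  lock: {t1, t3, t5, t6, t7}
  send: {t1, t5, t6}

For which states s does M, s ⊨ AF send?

AF send: least fixpoint, start Z0 = {t1, t5, t6}, add states with every successor in Z. Z1 = {t1, t3, t5, t6}; fixed.
Sat(AF send) = {t1, t3, t5, t6}

{t1, t3, t5, t6}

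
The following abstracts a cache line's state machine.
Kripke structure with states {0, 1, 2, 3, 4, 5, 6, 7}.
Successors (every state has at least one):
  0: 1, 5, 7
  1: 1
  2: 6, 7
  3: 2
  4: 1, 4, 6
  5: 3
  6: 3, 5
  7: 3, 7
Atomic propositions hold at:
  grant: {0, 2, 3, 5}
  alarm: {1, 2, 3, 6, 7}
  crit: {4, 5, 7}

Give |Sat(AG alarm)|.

1

AG alarm: greatest fixpoint, start Z0 = {1, 2, 3, 6, 7}, keep only states in Sat with every successor in Z. Z1 = {1, 2, 3, 7}; Z2 = {1, 3, 7}; Z3 = {1, 7}; Z4 = {1}; fixed.
Sat(AG alarm) = {1}
|Sat(AG alarm)| = |{1}| = 1.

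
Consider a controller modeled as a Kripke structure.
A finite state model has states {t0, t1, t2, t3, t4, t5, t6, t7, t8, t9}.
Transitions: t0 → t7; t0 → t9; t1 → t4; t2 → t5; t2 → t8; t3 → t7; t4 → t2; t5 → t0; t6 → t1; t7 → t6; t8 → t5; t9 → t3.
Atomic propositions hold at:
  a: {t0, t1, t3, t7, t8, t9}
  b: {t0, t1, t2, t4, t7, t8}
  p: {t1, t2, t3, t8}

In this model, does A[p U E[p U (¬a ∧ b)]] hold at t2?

Yes

Sat(¬a) = {t2, t4, t5, t6}
Sat(¬a ∧ b) = {t2, t4}
E[p U (¬a ∧ b)]: least fixpoint, start Z0 = Sat((¬a ∧ b)) = {t2, t4}, add states in Sat(p) with some successor in Z. Z1 = {t1, t2, t4}; fixed.
Sat(E[p U (¬a ∧ b)]) = {t1, t2, t4}
A[p U E[p U (¬a ∧ b)]]: least fixpoint, start Z0 = Sat(E[p U (¬a ∧ b)]) = {t1, t2, t4}, add states in Sat(p) with every successor in Z. Already a fixed point.
Sat(A[p U E[p U (¬a ∧ b)]]) = {t1, t2, t4}
t2 ∈ Sat(A[p U E[p U (¬a ∧ b)]]) = {t1, t2, t4}, so the formula holds at t2.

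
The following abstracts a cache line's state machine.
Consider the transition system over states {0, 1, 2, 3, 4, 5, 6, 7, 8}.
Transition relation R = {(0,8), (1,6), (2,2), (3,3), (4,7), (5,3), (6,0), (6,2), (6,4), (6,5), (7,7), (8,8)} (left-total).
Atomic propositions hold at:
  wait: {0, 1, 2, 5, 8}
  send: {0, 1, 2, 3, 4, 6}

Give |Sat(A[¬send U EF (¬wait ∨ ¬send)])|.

8

Sat(¬send) = {5, 7, 8}
Sat(¬wait) = {3, 4, 6, 7}
Sat(¬wait ∨ ¬send) = {3, 4, 5, 6, 7, 8}
EF (¬wait ∨ ¬send): least fixpoint, start Z0 = {3, 4, 5, 6, 7, 8}, add states with some successor in Z. Z1 = {0, 1, 3, 4, 5, 6, 7, 8}; fixed.
Sat(EF (¬wait ∨ ¬send)) = {0, 1, 3, 4, 5, 6, 7, 8}
A[¬send U EF (¬wait ∨ ¬send)]: least fixpoint, start Z0 = Sat(EF (¬wait ∨ ¬send)) = {0, 1, 3, 4, 5, 6, 7, 8}, add states in Sat(¬send) with every successor in Z. Already a fixed point.
Sat(A[¬send U EF (¬wait ∨ ¬send)]) = {0, 1, 3, 4, 5, 6, 7, 8}
|Sat(A[¬send U EF (¬wait ∨ ¬send)])| = |{0, 1, 3, 4, 5, 6, 7, 8}| = 8.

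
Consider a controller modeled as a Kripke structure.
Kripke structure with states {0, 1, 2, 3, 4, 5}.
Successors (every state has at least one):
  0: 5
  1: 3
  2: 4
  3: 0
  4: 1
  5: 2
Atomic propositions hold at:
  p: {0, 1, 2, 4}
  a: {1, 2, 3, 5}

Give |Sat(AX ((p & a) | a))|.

Sat(p & a) = {1, 2}
Sat((p & a) | a) = {1, 2, 3, 5}
Sat(AX ((p & a) | a)) = {s : every successor in {1, 2, 3, 5}} = {0, 1, 4, 5}
|Sat(AX ((p & a) | a))| = |{0, 1, 4, 5}| = 4.

4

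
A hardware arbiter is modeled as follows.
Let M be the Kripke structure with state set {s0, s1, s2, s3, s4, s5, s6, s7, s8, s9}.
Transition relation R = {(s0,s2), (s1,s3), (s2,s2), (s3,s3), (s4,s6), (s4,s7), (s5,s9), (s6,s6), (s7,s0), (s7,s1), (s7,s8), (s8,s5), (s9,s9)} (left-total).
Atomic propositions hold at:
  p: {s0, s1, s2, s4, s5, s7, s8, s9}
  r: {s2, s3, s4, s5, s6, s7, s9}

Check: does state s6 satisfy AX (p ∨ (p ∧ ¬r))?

No

Sat(¬r) = {s0, s1, s8}
Sat(p ∧ ¬r) = {s0, s1, s8}
Sat(p ∨ (p ∧ ¬r)) = {s0, s1, s2, s4, s5, s7, s8, s9}
Sat(AX (p ∨ (p ∧ ¬r))) = {s : every successor in {s0, s1, s2, s4, s5, s7, s8, s9}} = {s0, s2, s5, s7, s8, s9}
s6 ∉ Sat(AX (p ∨ (p ∧ ¬r))) = {s0, s2, s5, s7, s8, s9}, so the formula does not hold at s6.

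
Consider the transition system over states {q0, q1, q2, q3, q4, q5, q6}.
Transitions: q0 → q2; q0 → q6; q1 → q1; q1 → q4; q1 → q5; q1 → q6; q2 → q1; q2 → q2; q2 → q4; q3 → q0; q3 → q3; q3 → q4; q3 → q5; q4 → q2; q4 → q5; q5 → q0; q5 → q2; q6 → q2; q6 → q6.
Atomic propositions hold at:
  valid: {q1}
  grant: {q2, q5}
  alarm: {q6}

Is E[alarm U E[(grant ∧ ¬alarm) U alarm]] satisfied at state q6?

Sat(¬alarm) = {q0, q1, q2, q3, q4, q5}
Sat(grant ∧ ¬alarm) = {q2, q5}
E[(grant ∧ ¬alarm) U alarm]: least fixpoint, start Z0 = Sat(alarm) = {q6}, add states in Sat(grant ∧ ¬alarm) with some successor in Z. Already a fixed point.
Sat(E[(grant ∧ ¬alarm) U alarm]) = {q6}
E[alarm U E[(grant ∧ ¬alarm) U alarm]]: least fixpoint, start Z0 = Sat(E[(grant ∧ ¬alarm) U alarm]) = {q6}, add states in Sat(alarm) with some successor in Z. Already a fixed point.
Sat(E[alarm U E[(grant ∧ ¬alarm) U alarm]]) = {q6}
q6 ∈ Sat(E[alarm U E[(grant ∧ ¬alarm) U alarm]]) = {q6}, so the formula holds at q6.

Yes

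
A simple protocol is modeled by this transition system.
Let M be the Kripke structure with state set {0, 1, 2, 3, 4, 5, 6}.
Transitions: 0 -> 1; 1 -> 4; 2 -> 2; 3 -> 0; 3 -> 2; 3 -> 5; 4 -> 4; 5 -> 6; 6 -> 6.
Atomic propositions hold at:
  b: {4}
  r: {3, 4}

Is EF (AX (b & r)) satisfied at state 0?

Sat(b & r) = {4}
Sat(AX (b & r)) = {s : every successor in {4}} = {1, 4}
EF (AX (b & r)): least fixpoint, start Z0 = {1, 4}, add states with some successor in Z. Z1 = {0, 1, 4}; Z2 = {0, 1, 3, 4}; fixed.
Sat(EF (AX (b & r))) = {0, 1, 3, 4}
0 ∈ Sat(EF (AX (b & r))) = {0, 1, 3, 4}, so the formula holds at 0.

Yes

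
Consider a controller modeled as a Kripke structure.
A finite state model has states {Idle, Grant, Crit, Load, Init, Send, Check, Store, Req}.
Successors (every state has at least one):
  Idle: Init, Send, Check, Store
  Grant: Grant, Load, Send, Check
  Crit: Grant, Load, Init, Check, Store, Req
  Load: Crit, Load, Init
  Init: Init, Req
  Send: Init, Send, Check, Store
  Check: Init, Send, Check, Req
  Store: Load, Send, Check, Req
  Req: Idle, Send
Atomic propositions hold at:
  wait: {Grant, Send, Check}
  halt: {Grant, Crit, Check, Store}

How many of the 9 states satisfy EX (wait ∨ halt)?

8

Sat(wait ∨ halt) = {Grant, Crit, Send, Check, Store}
Sat(EX (wait ∨ halt)) = {s : some successor in {Grant, Crit, Send, Check, Store}} = {Idle, Grant, Crit, Load, Send, Check, Store, Req}
|Sat(EX (wait ∨ halt))| = |{Idle, Grant, Crit, Load, Send, Check, Store, Req}| = 8.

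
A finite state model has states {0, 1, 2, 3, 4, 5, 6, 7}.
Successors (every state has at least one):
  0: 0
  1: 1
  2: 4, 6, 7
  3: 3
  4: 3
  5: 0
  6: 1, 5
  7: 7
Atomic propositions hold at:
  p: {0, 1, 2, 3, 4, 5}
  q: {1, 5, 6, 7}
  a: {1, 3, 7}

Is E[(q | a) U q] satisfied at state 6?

Sat(q | a) = {1, 3, 5, 6, 7}
E[(q | a) U q]: least fixpoint, start Z0 = Sat(q) = {1, 5, 6, 7}, add states in Sat(q | a) with some successor in Z. Already a fixed point.
Sat(E[(q | a) U q]) = {1, 5, 6, 7}
6 ∈ Sat(E[(q | a) U q]) = {1, 5, 6, 7}, so the formula holds at 6.

Yes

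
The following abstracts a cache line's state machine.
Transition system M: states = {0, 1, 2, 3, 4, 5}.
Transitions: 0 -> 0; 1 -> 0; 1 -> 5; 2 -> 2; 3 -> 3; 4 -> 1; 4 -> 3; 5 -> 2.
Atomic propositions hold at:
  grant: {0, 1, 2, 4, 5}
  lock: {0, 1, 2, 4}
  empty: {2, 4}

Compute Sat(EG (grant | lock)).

{0, 1, 2, 4, 5}

Sat(grant | lock) = {0, 1, 2, 4, 5}
EG (grant | lock): greatest fixpoint, start Z0 = {0, 1, 2, 4, 5}, keep only states in Sat with some successor in Z. Already a fixed point.
Sat(EG (grant | lock)) = {0, 1, 2, 4, 5}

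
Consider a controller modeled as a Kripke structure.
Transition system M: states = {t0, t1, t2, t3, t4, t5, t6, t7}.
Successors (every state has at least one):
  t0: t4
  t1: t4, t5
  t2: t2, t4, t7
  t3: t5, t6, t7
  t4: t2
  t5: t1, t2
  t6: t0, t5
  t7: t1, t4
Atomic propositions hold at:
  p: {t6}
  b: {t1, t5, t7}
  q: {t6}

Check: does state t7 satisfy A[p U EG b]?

EG b: greatest fixpoint, start Z0 = {t1, t5, t7}, keep only states in Sat with some successor in Z. Already a fixed point.
Sat(EG b) = {t1, t5, t7}
A[p U EG b]: least fixpoint, start Z0 = Sat(EG b) = {t1, t5, t7}, add states in Sat(p) with every successor in Z. Already a fixed point.
Sat(A[p U EG b]) = {t1, t5, t7}
t7 ∈ Sat(A[p U EG b]) = {t1, t5, t7}, so the formula holds at t7.

Yes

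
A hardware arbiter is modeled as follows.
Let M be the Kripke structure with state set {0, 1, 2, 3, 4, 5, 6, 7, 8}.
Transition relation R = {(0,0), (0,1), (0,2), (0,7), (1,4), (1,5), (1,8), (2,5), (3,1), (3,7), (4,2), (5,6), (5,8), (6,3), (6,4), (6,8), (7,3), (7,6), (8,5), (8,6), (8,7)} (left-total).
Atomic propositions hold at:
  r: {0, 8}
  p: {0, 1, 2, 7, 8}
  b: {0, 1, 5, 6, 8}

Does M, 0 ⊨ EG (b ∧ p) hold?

Yes

Sat(b ∧ p) = {0, 1, 8}
EG (b ∧ p): greatest fixpoint, start Z0 = {0, 1, 8}, keep only states in Sat with some successor in Z. Z1 = {0, 1}; Z2 = {0}; fixed.
Sat(EG (b ∧ p)) = {0}
0 ∈ Sat(EG (b ∧ p)) = {0}, so the formula holds at 0.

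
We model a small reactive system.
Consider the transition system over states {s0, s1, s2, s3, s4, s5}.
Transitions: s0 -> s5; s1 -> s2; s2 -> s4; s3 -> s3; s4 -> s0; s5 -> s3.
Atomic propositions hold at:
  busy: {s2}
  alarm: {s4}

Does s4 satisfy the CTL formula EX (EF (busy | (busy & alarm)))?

No

Sat(busy & alarm) = ∅
Sat(busy | (busy & alarm)) = {s2}
EF (busy | (busy & alarm)): least fixpoint, start Z0 = {s2}, add states with some successor in Z. Z1 = {s1, s2}; fixed.
Sat(EF (busy | (busy & alarm))) = {s1, s2}
Sat(EX (EF (busy | (busy & alarm)))) = {s : some successor in {s1, s2}} = {s1}
s4 ∉ Sat(EX (EF (busy | (busy & alarm)))) = {s1}, so the formula does not hold at s4.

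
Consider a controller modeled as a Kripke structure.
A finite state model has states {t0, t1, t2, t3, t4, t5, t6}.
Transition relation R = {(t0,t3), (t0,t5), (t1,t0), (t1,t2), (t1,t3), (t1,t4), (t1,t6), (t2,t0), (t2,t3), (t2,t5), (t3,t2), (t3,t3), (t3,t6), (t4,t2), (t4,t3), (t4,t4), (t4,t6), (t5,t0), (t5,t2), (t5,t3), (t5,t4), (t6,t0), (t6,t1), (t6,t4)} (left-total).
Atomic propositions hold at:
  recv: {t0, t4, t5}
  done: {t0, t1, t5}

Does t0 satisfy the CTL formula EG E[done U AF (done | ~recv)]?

Yes

Sat(~recv) = {t1, t2, t3, t6}
Sat(done | ~recv) = {t0, t1, t2, t3, t5, t6}
AF (done | ~recv): least fixpoint, start Z0 = {t0, t1, t2, t3, t5, t6}, add states with every successor in Z. Already a fixed point.
Sat(AF (done | ~recv)) = {t0, t1, t2, t3, t5, t6}
E[done U AF (done | ~recv)]: least fixpoint, start Z0 = Sat(AF (done | ~recv)) = {t0, t1, t2, t3, t5, t6}, add states in Sat(done) with some successor in Z. Already a fixed point.
Sat(E[done U AF (done | ~recv)]) = {t0, t1, t2, t3, t5, t6}
EG E[done U AF (done | ~recv)]: greatest fixpoint, start Z0 = {t0, t1, t2, t3, t5, t6}, keep only states in Sat with some successor in Z. Already a fixed point.
Sat(EG E[done U AF (done | ~recv)]) = {t0, t1, t2, t3, t5, t6}
t0 ∈ Sat(EG E[done U AF (done | ~recv)]) = {t0, t1, t2, t3, t5, t6}, so the formula holds at t0.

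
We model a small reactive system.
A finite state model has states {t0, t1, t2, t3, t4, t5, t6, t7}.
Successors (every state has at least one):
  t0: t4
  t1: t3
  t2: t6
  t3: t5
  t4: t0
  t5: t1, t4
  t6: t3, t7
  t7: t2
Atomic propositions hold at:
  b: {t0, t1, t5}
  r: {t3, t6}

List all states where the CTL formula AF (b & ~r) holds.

{t0, t1, t3, t4, t5}

Sat(~r) = {t0, t1, t2, t4, t5, t7}
Sat(b & ~r) = {t0, t1, t5}
AF (b & ~r): least fixpoint, start Z0 = {t0, t1, t5}, add states with every successor in Z. Z1 = {t0, t1, t3, t4, t5}; fixed.
Sat(AF (b & ~r)) = {t0, t1, t3, t4, t5}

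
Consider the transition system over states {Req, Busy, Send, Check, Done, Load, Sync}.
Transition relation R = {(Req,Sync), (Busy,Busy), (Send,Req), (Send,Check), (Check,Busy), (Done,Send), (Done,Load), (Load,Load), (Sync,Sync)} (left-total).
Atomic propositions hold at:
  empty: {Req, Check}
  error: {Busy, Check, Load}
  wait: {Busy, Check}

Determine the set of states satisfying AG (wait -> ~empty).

Sat(~empty) = {Busy, Send, Done, Load, Sync}
Sat(wait -> ~empty) = {Req, Busy, Send, Done, Load, Sync}
AG (wait -> ~empty): greatest fixpoint, start Z0 = {Req, Busy, Send, Done, Load, Sync}, keep only states in Sat with every successor in Z. Z1 = {Req, Busy, Done, Load, Sync}; Z2 = {Req, Busy, Load, Sync}; fixed.
Sat(AG (wait -> ~empty)) = {Req, Busy, Load, Sync}

{Req, Busy, Load, Sync}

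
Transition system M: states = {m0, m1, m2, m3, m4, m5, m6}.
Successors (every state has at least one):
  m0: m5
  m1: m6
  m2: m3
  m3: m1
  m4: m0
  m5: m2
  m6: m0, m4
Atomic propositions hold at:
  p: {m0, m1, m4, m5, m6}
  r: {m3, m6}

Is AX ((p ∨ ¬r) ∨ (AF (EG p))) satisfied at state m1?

Sat(¬r) = {m0, m1, m2, m4, m5}
Sat(p ∨ ¬r) = {m0, m1, m2, m4, m5, m6}
EG p: greatest fixpoint, start Z0 = {m0, m1, m4, m5, m6}, keep only states in Sat with some successor in Z. Z1 = {m0, m1, m4, m6}; Z2 = {m1, m4, m6}; Z3 = {m1, m6}; Z4 = {m1}; Z5 = ∅; fixed.
Sat(EG p) = ∅
AF (EG p): least fixpoint, start Z0 = ∅, add states with every successor in Z. Already a fixed point.
Sat(AF (EG p)) = ∅
Sat((p ∨ ¬r) ∨ (AF (EG p))) = {m0, m1, m2, m4, m5, m6}
Sat(AX ((p ∨ ¬r) ∨ (AF (EG p)))) = {s : every successor in {m0, m1, m2, m4, m5, m6}} = {m0, m1, m3, m4, m5, m6}
m1 ∈ Sat(AX ((p ∨ ¬r) ∨ (AF (EG p)))) = {m0, m1, m3, m4, m5, m6}, so the formula holds at m1.

Yes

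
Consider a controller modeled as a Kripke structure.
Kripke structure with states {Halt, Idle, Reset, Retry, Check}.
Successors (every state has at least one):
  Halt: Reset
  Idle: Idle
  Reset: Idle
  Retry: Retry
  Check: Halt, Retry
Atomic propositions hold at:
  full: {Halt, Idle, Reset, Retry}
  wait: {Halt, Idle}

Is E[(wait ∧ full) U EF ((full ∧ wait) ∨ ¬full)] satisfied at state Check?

Yes

Sat(wait ∧ full) = {Halt, Idle}
Sat(full ∧ wait) = {Halt, Idle}
Sat(¬full) = {Check}
Sat((full ∧ wait) ∨ ¬full) = {Halt, Idle, Check}
EF ((full ∧ wait) ∨ ¬full): least fixpoint, start Z0 = {Halt, Idle, Check}, add states with some successor in Z. Z1 = {Halt, Idle, Reset, Check}; fixed.
Sat(EF ((full ∧ wait) ∨ ¬full)) = {Halt, Idle, Reset, Check}
E[(wait ∧ full) U EF ((full ∧ wait) ∨ ¬full)]: least fixpoint, start Z0 = Sat(EF ((full ∧ wait) ∨ ¬full)) = {Halt, Idle, Reset, Check}, add states in Sat(wait ∧ full) with some successor in Z. Already a fixed point.
Sat(E[(wait ∧ full) U EF ((full ∧ wait) ∨ ¬full)]) = {Halt, Idle, Reset, Check}
Check ∈ Sat(E[(wait ∧ full) U EF ((full ∧ wait) ∨ ¬full)]) = {Halt, Idle, Reset, Check}, so the formula holds at Check.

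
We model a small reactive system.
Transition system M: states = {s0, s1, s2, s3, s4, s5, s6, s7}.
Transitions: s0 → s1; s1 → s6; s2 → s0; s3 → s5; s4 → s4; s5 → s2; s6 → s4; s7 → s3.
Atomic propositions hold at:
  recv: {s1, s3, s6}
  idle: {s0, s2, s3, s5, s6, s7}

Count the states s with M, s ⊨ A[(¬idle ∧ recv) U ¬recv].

5

Sat(¬idle) = {s1, s4}
Sat(¬idle ∧ recv) = {s1}
Sat(¬recv) = {s0, s2, s4, s5, s7}
A[(¬idle ∧ recv) U ¬recv]: least fixpoint, start Z0 = Sat(¬recv) = {s0, s2, s4, s5, s7}, add states in Sat(¬idle ∧ recv) with every successor in Z. Already a fixed point.
Sat(A[(¬idle ∧ recv) U ¬recv]) = {s0, s2, s4, s5, s7}
|Sat(A[(¬idle ∧ recv) U ¬recv])| = |{s0, s2, s4, s5, s7}| = 5.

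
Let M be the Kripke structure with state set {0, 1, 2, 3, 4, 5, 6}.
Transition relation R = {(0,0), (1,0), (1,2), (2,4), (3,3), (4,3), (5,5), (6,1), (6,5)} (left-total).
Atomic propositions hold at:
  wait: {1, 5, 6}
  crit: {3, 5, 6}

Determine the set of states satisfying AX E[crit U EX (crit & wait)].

Sat(crit & wait) = {5, 6}
Sat(EX (crit & wait)) = {s : some successor in {5, 6}} = {5, 6}
E[crit U EX (crit & wait)]: least fixpoint, start Z0 = Sat(EX (crit & wait)) = {5, 6}, add states in Sat(crit) with some successor in Z. Already a fixed point.
Sat(E[crit U EX (crit & wait)]) = {5, 6}
Sat(AX E[crit U EX (crit & wait)]) = {s : every successor in {5, 6}} = {5}

{5}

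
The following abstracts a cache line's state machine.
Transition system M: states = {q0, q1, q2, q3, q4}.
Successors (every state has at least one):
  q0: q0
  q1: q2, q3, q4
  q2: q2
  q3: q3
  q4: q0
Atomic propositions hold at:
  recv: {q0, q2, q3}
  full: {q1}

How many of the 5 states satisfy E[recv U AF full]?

1

AF full: least fixpoint, start Z0 = {q1}, add states with every successor in Z. Already a fixed point.
Sat(AF full) = {q1}
E[recv U AF full]: least fixpoint, start Z0 = Sat(AF full) = {q1}, add states in Sat(recv) with some successor in Z. Already a fixed point.
Sat(E[recv U AF full]) = {q1}
|Sat(E[recv U AF full])| = |{q1}| = 1.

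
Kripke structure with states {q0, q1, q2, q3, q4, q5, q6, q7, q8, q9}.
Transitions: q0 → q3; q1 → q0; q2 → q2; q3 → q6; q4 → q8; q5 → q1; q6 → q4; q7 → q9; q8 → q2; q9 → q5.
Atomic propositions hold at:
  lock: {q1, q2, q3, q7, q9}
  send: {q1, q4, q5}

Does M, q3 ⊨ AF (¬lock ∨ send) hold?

Sat(¬lock) = {q0, q4, q5, q6, q8}
Sat(¬lock ∨ send) = {q0, q1, q4, q5, q6, q8}
AF (¬lock ∨ send): least fixpoint, start Z0 = {q0, q1, q4, q5, q6, q8}, add states with every successor in Z. Z1 = {q0, q1, q3, q4, q5, q6, q8, q9}; Z2 = {q0, q1, q3, q4, q5, q6, q7, q8, q9}; fixed.
Sat(AF (¬lock ∨ send)) = {q0, q1, q3, q4, q5, q6, q7, q8, q9}
q3 ∈ Sat(AF (¬lock ∨ send)) = {q0, q1, q3, q4, q5, q6, q7, q8, q9}, so the formula holds at q3.

Yes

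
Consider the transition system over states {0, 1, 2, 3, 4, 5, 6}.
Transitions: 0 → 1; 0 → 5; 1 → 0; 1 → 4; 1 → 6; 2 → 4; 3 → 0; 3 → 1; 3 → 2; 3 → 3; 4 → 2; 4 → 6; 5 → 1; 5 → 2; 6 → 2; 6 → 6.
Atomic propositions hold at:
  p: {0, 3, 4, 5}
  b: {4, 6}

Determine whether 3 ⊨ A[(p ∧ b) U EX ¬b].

Sat(p ∧ b) = {4}
Sat(¬b) = {0, 1, 2, 3, 5}
Sat(EX ¬b) = {s : some successor in {0, 1, 2, 3, 5}} = {0, 1, 3, 4, 5, 6}
A[(p ∧ b) U EX ¬b]: least fixpoint, start Z0 = Sat(EX ¬b) = {0, 1, 3, 4, 5, 6}, add states in Sat(p ∧ b) with every successor in Z. Already a fixed point.
Sat(A[(p ∧ b) U EX ¬b]) = {0, 1, 3, 4, 5, 6}
3 ∈ Sat(A[(p ∧ b) U EX ¬b]) = {0, 1, 3, 4, 5, 6}, so the formula holds at 3.

Yes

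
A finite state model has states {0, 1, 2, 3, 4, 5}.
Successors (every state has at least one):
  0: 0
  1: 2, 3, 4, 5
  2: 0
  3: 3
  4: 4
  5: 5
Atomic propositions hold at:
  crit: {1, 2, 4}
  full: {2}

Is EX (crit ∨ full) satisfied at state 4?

Yes

Sat(crit ∨ full) = {1, 2, 4}
Sat(EX (crit ∨ full)) = {s : some successor in {1, 2, 4}} = {1, 4}
4 ∈ Sat(EX (crit ∨ full)) = {1, 4}, so the formula holds at 4.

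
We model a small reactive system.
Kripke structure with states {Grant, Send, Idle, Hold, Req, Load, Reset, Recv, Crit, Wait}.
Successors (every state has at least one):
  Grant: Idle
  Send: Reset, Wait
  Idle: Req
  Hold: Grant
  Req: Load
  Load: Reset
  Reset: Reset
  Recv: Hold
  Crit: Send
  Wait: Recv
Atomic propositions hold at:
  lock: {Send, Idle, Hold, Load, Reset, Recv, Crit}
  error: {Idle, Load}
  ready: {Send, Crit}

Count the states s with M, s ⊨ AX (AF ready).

AF ready: least fixpoint, start Z0 = {Send, Crit}, add states with every successor in Z. Already a fixed point.
Sat(AF ready) = {Send, Crit}
Sat(AX (AF ready)) = {s : every successor in {Send, Crit}} = {Crit}
|Sat(AX (AF ready))| = |{Crit}| = 1.

1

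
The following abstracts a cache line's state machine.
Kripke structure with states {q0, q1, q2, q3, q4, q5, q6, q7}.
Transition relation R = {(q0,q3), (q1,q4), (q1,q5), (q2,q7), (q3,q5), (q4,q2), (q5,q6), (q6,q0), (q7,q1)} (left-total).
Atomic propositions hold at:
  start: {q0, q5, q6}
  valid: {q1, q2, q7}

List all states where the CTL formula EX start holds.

Sat(EX start) = {s : some successor in {q0, q5, q6}} = {q1, q3, q5, q6}

{q1, q3, q5, q6}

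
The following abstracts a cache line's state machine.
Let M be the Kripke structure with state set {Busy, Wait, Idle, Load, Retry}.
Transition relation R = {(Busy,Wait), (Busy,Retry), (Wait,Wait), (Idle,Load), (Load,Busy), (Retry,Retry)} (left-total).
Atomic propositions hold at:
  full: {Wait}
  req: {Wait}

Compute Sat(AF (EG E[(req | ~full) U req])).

{Busy, Wait, Idle, Load}

Sat(~full) = {Busy, Idle, Load, Retry}
Sat(req | ~full) = {Busy, Wait, Idle, Load, Retry}
E[(req | ~full) U req]: least fixpoint, start Z0 = Sat(req) = {Wait}, add states in Sat(req | ~full) with some successor in Z. Z1 = {Busy, Wait}; Z2 = {Busy, Wait, Load}; Z3 = {Busy, Wait, Idle, Load}; fixed.
Sat(E[(req | ~full) U req]) = {Busy, Wait, Idle, Load}
EG E[(req | ~full) U req]: greatest fixpoint, start Z0 = {Busy, Wait, Idle, Load}, keep only states in Sat with some successor in Z. Already a fixed point.
Sat(EG E[(req | ~full) U req]) = {Busy, Wait, Idle, Load}
AF (EG E[(req | ~full) U req]): least fixpoint, start Z0 = {Busy, Wait, Idle, Load}, add states with every successor in Z. Already a fixed point.
Sat(AF (EG E[(req | ~full) U req])) = {Busy, Wait, Idle, Load}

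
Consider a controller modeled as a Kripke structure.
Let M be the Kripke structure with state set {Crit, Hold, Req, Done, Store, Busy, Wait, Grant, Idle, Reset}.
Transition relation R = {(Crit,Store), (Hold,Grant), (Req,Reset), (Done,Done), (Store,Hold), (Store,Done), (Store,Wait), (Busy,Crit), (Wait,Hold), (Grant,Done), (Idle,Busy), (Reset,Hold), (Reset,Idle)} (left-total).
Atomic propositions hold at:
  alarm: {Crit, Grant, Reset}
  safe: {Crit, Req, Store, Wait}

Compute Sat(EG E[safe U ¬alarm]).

Sat(¬alarm) = {Hold, Req, Done, Store, Busy, Wait, Idle}
E[safe U ¬alarm]: least fixpoint, start Z0 = Sat(¬alarm) = {Hold, Req, Done, Store, Busy, Wait, Idle}, add states in Sat(safe) with some successor in Z. Z1 = {Crit, Hold, Req, Done, Store, Busy, Wait, Idle}; fixed.
Sat(E[safe U ¬alarm]) = {Crit, Hold, Req, Done, Store, Busy, Wait, Idle}
EG E[safe U ¬alarm]: greatest fixpoint, start Z0 = {Crit, Hold, Req, Done, Store, Busy, Wait, Idle}, keep only states in Sat with some successor in Z. Z1 = {Crit, Done, Store, Busy, Wait, Idle}; Z2 = {Crit, Done, Store, Busy, Idle}; fixed.
Sat(EG E[safe U ¬alarm]) = {Crit, Done, Store, Busy, Idle}

{Crit, Done, Store, Busy, Idle}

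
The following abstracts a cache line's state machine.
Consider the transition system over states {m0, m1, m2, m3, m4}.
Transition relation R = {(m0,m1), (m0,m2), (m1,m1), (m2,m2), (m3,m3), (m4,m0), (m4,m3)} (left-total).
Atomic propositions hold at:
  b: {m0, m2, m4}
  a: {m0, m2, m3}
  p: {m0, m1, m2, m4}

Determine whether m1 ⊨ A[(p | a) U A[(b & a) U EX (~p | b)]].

Sat(p | a) = {m0, m1, m2, m3, m4}
Sat(b & a) = {m0, m2}
Sat(~p) = {m3}
Sat(~p | b) = {m0, m2, m3, m4}
Sat(EX (~p | b)) = {s : some successor in {m0, m2, m3, m4}} = {m0, m2, m3, m4}
A[(b & a) U EX (~p | b)]: least fixpoint, start Z0 = Sat(EX (~p | b)) = {m0, m2, m3, m4}, add states in Sat(b & a) with every successor in Z. Already a fixed point.
Sat(A[(b & a) U EX (~p | b)]) = {m0, m2, m3, m4}
A[(p | a) U A[(b & a) U EX (~p | b)]]: least fixpoint, start Z0 = Sat(A[(b & a) U EX (~p | b)]) = {m0, m2, m3, m4}, add states in Sat(p | a) with every successor in Z. Already a fixed point.
Sat(A[(p | a) U A[(b & a) U EX (~p | b)]]) = {m0, m2, m3, m4}
m1 ∉ Sat(A[(p | a) U A[(b & a) U EX (~p | b)]]) = {m0, m2, m3, m4}, so the formula does not hold at m1.

No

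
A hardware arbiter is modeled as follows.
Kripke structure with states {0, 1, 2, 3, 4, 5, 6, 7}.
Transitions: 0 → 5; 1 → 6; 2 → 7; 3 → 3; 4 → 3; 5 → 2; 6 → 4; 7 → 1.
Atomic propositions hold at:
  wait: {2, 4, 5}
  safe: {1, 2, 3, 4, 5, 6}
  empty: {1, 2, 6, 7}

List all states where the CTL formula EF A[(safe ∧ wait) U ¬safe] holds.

{0, 2, 5, 7}

Sat(safe ∧ wait) = {2, 4, 5}
Sat(¬safe) = {0, 7}
A[(safe ∧ wait) U ¬safe]: least fixpoint, start Z0 = Sat(¬safe) = {0, 7}, add states in Sat(safe ∧ wait) with every successor in Z. Z1 = {0, 2, 7}; Z2 = {0, 2, 5, 7}; fixed.
Sat(A[(safe ∧ wait) U ¬safe]) = {0, 2, 5, 7}
EF A[(safe ∧ wait) U ¬safe]: least fixpoint, start Z0 = {0, 2, 5, 7}, add states with some successor in Z. Already a fixed point.
Sat(EF A[(safe ∧ wait) U ¬safe]) = {0, 2, 5, 7}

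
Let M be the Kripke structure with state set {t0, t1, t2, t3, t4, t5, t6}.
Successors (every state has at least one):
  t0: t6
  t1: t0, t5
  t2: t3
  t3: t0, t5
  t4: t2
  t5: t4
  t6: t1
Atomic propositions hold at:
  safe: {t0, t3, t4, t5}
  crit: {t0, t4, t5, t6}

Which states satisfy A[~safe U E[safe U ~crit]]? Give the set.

{t1, t2, t3, t4, t5, t6}

Sat(~safe) = {t1, t2, t6}
Sat(~crit) = {t1, t2, t3}
E[safe U ~crit]: least fixpoint, start Z0 = Sat(~crit) = {t1, t2, t3}, add states in Sat(safe) with some successor in Z. Z1 = {t1, t2, t3, t4}; Z2 = {t1, t2, t3, t4, t5}; fixed.
Sat(E[safe U ~crit]) = {t1, t2, t3, t4, t5}
A[~safe U E[safe U ~crit]]: least fixpoint, start Z0 = Sat(E[safe U ~crit]) = {t1, t2, t3, t4, t5}, add states in Sat(~safe) with every successor in Z. Z1 = {t1, t2, t3, t4, t5, t6}; fixed.
Sat(A[~safe U E[safe U ~crit]]) = {t1, t2, t3, t4, t5, t6}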